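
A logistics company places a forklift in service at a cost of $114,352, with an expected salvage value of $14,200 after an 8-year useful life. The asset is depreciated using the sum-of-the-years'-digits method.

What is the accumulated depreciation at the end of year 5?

Depreciable base = $114,352 − $14,200 = $100,152.
Sum of the years' digits = 8+7+6+5+4+3+2+1 = 36.
Year 1: $100,152 × 8/36 = $22,256. Book value $92,096.
Year 2: $100,152 × 7/36 = $19,474. Book value $72,622.
Year 3: $100,152 × 6/36 = $16,692. Book value $55,930.
Year 4: $100,152 × 5/36 = $13,910. Book value $42,020.
Year 5: $100,152 × 4/36 = $11,128. Book value $30,892.
Accumulated through year 5 = $114,352 − $30,892 = $83,460.

$83,460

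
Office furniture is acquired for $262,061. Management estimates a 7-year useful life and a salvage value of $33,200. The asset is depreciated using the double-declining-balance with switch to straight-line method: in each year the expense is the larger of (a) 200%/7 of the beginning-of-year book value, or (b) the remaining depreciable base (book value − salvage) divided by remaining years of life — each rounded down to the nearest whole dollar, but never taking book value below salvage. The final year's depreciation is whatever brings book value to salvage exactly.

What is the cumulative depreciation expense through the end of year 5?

Depreciable base = $262,061 − $33,200 = $228,861.
Year 1: DB = ⌊$262,061 × 200%/7⌋ = $74,874; SL = ⌊$228,861/7⌋ = $32,694 → take DB $74,874. Book value $187,187.
Year 2: DB = ⌊$187,187 × 200%/7⌋ = $53,482; SL = ⌊$153,987/6⌋ = $25,664 → take DB $53,482. Book value $133,705.
Year 3: DB = ⌊$133,705 × 200%/7⌋ = $38,201; SL = ⌊$100,505/5⌋ = $20,101 → take DB $38,201. Book value $95,504.
Year 4: DB = ⌊$95,504 × 200%/7⌋ = $27,286; SL = ⌊$62,304/4⌋ = $15,576 → take DB $27,286. Book value $68,218.
Year 5: DB = ⌊$68,218 × 200%/7⌋ = $19,490; SL = ⌊$35,018/3⌋ = $11,672 → take DB $19,490. Book value $48,728.
Accumulated through year 5 = $262,061 − $48,728 = $213,333.

$213,333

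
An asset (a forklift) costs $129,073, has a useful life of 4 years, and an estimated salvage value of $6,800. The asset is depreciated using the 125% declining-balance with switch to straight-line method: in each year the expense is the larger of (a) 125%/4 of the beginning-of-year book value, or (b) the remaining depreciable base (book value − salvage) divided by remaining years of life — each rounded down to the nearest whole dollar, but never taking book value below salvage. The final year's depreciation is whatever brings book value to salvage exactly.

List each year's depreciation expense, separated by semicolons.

Depreciable base = $129,073 − $6,800 = $122,273.
Year 1: DB = ⌊$129,073 × 125%/4⌋ = $40,335; SL = ⌊$122,273/4⌋ = $30,568 → take DB $40,335. Book value $88,738.
Year 2: DB = ⌊$88,738 × 125%/4⌋ = $27,730; SL = ⌊$81,938/3⌋ = $27,312 → take DB $27,730. Book value $61,008.
Year 3: DB = ⌊$61,008 × 125%/4⌋ = $19,065; SL = ⌊$54,208/2⌋ = $27,104 → take SL $27,104. Book value $33,904.
Year 4 (final): $33,904 − $6,800 = $27,104. Book value $6,800.

$40,335; $27,730; $27,104; $27,104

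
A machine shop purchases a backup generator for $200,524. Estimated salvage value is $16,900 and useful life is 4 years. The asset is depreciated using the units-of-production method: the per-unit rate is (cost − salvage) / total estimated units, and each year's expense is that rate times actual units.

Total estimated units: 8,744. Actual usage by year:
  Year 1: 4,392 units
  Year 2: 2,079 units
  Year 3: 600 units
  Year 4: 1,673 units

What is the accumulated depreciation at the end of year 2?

Depreciable base = $200,524 − $16,900 = $183,624.
Rate = $183,624 / 8,744 units = $21 per unit.
Year 1: 4,392 × $21 = $92,232. Book value $108,292.
Year 2: 2,079 × $21 = $43,659. Book value $64,633.
Accumulated through year 2 = $200,524 − $64,633 = $135,891.

$135,891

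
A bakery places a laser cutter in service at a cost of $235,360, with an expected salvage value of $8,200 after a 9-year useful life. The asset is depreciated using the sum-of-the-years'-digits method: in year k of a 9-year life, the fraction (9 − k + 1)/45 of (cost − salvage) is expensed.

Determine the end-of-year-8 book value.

Depreciable base = $235,360 − $8,200 = $227,160.
Sum of the years' digits = 9+8+7+6+5+4+3+2+1 = 45.
Year 1: $227,160 × 9/45 = $45,432. Book value $189,928.
Year 2: $227,160 × 8/45 = $40,384. Book value $149,544.
Year 3: $227,160 × 7/45 = $35,336. Book value $114,208.
Year 4: $227,160 × 6/45 = $30,288. Book value $83,920.
Year 5: $227,160 × 5/45 = $25,240. Book value $58,680.
Year 6: $227,160 × 4/45 = $20,192. Book value $38,488.
Year 7: $227,160 × 3/45 = $15,144. Book value $23,344.
Year 8: $227,160 × 2/45 = $10,096. Book value $13,248.

$13,248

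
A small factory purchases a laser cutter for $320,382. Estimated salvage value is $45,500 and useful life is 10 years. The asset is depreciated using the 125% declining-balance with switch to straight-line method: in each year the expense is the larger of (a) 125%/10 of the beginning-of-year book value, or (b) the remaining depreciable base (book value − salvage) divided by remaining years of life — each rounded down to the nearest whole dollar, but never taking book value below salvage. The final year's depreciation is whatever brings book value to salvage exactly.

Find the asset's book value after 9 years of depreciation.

Depreciable base = $320,382 − $45,500 = $274,882.
Year 1: DB = ⌊$320,382 × 125%/10⌋ = $40,047; SL = ⌊$274,882/10⌋ = $27,488 → take DB $40,047. Book value $280,335.
Year 2: DB = ⌊$280,335 × 125%/10⌋ = $35,041; SL = ⌊$234,835/9⌋ = $26,092 → take DB $35,041. Book value $245,294.
Year 3: DB = ⌊$245,294 × 125%/10⌋ = $30,661; SL = ⌊$199,794/8⌋ = $24,974 → take DB $30,661. Book value $214,633.
Year 4: DB = ⌊$214,633 × 125%/10⌋ = $26,829; SL = ⌊$169,133/7⌋ = $24,161 → take DB $26,829. Book value $187,804.
Year 5: DB = ⌊$187,804 × 125%/10⌋ = $23,475; SL = ⌊$142,304/6⌋ = $23,717 → take SL $23,717. Book value $164,087.
Year 6: DB = ⌊$164,087 × 125%/10⌋ = $20,510; SL = ⌊$118,587/5⌋ = $23,717 → take SL $23,717. Book value $140,370.
Year 7: DB = ⌊$140,370 × 125%/10⌋ = $17,546; SL = ⌊$94,870/4⌋ = $23,717 → take SL $23,717. Book value $116,653.
Year 8: DB = ⌊$116,653 × 125%/10⌋ = $14,581; SL = ⌊$71,153/3⌋ = $23,717 → take SL $23,717. Book value $92,936.
Year 9: DB = ⌊$92,936 × 125%/10⌋ = $11,617; SL = ⌊$47,436/2⌋ = $23,718 → take SL $23,718. Book value $69,218.

$69,218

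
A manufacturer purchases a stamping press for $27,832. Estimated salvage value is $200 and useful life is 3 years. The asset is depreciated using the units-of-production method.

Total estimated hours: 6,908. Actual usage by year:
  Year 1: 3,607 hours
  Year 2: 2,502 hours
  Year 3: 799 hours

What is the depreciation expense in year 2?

Depreciable base = $27,832 − $200 = $27,632.
Rate = $27,632 / 6,908 hours = $4 per hour.
Year 1: 3,607 × $4 = $14,428. Book value $13,404.
Year 2: 2,502 × $4 = $10,008. Book value $3,396.

$10,008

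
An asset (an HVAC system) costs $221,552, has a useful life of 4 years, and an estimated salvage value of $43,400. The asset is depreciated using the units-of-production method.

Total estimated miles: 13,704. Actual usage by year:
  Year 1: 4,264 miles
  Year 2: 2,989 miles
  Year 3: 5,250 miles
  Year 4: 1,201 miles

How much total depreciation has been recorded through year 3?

Depreciable base = $221,552 − $43,400 = $178,152.
Rate = $178,152 / 13,704 miles = $13 per mile.
Year 1: 4,264 × $13 = $55,432. Book value $166,120.
Year 2: 2,989 × $13 = $38,857. Book value $127,263.
Year 3: 5,250 × $13 = $68,250. Book value $59,013.
Accumulated through year 3 = $221,552 − $59,013 = $162,539.

$162,539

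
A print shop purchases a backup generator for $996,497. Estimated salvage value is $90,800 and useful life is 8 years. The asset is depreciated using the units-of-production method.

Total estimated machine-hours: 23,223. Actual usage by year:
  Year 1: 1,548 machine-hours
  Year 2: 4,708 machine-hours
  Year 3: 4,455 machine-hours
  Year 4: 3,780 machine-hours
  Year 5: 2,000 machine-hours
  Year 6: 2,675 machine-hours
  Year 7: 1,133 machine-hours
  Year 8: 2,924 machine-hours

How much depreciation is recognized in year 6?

$104,325

Depreciable base = $996,497 − $90,800 = $905,697.
Rate = $905,697 / 23,223 machine-hours = $39 per machine-hour.
Year 1: 1,548 × $39 = $60,372. Book value $936,125.
Year 2: 4,708 × $39 = $183,612. Book value $752,513.
Year 3: 4,455 × $39 = $173,745. Book value $578,768.
Year 4: 3,780 × $39 = $147,420. Book value $431,348.
Year 5: 2,000 × $39 = $78,000. Book value $353,348.
Year 6: 2,675 × $39 = $104,325. Book value $249,023.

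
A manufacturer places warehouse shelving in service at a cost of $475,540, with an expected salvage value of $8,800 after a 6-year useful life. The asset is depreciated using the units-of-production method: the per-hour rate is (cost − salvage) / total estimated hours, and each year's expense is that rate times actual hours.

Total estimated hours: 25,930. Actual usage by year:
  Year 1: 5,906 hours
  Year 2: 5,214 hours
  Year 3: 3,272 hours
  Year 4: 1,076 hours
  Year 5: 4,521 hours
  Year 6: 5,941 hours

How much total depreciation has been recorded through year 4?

Depreciable base = $475,540 − $8,800 = $466,740.
Rate = $466,740 / 25,930 hours = $18 per hour.
Year 1: 5,906 × $18 = $106,308. Book value $369,232.
Year 2: 5,214 × $18 = $93,852. Book value $275,380.
Year 3: 3,272 × $18 = $58,896. Book value $216,484.
Year 4: 1,076 × $18 = $19,368. Book value $197,116.
Accumulated through year 4 = $475,540 − $197,116 = $278,424.

$278,424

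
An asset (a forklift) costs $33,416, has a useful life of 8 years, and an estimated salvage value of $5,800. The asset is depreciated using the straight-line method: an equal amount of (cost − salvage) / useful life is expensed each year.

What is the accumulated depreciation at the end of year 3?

Depreciable base = $33,416 − $5,800 = $27,616.
Annual expense = $27,616 / 8 = $3,452.
End of year 1: book value $29,964.
End of year 2: book value $26,512.
End of year 3: book value $23,060.
Accumulated through year 3 = $33,416 − $23,060 = $10,356.

$10,356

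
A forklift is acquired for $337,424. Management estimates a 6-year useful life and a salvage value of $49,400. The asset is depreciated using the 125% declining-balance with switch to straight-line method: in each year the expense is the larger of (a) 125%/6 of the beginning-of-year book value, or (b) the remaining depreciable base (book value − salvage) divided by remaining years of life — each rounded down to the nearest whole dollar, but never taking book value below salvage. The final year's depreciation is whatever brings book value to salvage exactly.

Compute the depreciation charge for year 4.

Depreciable base = $337,424 − $49,400 = $288,024.
Year 1: DB = ⌊$337,424 × 125%/6⌋ = $70,296; SL = ⌊$288,024/6⌋ = $48,004 → take DB $70,296. Book value $267,128.
Year 2: DB = ⌊$267,128 × 125%/6⌋ = $55,651; SL = ⌊$217,728/5⌋ = $43,545 → take DB $55,651. Book value $211,477.
Year 3: DB = ⌊$211,477 × 125%/6⌋ = $44,057; SL = ⌊$162,077/4⌋ = $40,519 → take DB $44,057. Book value $167,420.
Year 4: DB = ⌊$167,420 × 125%/6⌋ = $34,879; SL = ⌊$118,020/3⌋ = $39,340 → take SL $39,340. Book value $128,080.

$39,340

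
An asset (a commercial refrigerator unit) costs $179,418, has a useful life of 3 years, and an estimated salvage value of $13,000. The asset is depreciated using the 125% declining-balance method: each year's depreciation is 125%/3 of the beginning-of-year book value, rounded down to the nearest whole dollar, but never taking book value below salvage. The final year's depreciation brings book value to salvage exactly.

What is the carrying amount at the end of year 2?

$61,053

Depreciable base = $179,418 − $13,000 = $166,418.
Year 1: ⌊$179,418 × 125%/3⌋ = $74,757. Book value $104,661.
Year 2: ⌊$104,661 × 125%/3⌋ = $43,608. Book value $61,053.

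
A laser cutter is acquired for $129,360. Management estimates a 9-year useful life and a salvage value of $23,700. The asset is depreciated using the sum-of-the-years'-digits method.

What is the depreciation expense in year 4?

$14,088

Depreciable base = $129,360 − $23,700 = $105,660.
Sum of the years' digits = 9+8+7+6+5+4+3+2+1 = 45.
Year 1: $105,660 × 9/45 = $21,132. Book value $108,228.
Year 2: $105,660 × 8/45 = $18,784. Book value $89,444.
Year 3: $105,660 × 7/45 = $16,436. Book value $73,008.
Year 4: $105,660 × 6/45 = $14,088. Book value $58,920.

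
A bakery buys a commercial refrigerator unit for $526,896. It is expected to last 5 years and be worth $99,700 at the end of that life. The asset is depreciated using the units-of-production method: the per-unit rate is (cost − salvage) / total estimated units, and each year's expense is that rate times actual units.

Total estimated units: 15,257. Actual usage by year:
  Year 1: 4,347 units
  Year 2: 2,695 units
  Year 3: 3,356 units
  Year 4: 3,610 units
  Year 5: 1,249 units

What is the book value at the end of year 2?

Depreciable base = $526,896 − $99,700 = $427,196.
Rate = $427,196 / 15,257 units = $28 per unit.
Year 1: 4,347 × $28 = $121,716. Book value $405,180.
Year 2: 2,695 × $28 = $75,460. Book value $329,720.

$329,720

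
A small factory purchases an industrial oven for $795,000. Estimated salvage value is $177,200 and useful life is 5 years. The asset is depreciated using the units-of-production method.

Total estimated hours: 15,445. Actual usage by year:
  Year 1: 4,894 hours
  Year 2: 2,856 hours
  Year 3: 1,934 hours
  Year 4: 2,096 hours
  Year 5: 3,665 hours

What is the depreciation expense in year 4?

Depreciable base = $795,000 − $177,200 = $617,800.
Rate = $617,800 / 15,445 hours = $40 per hour.
Year 1: 4,894 × $40 = $195,760. Book value $599,240.
Year 2: 2,856 × $40 = $114,240. Book value $485,000.
Year 3: 1,934 × $40 = $77,360. Book value $407,640.
Year 4: 2,096 × $40 = $83,840. Book value $323,800.

$83,840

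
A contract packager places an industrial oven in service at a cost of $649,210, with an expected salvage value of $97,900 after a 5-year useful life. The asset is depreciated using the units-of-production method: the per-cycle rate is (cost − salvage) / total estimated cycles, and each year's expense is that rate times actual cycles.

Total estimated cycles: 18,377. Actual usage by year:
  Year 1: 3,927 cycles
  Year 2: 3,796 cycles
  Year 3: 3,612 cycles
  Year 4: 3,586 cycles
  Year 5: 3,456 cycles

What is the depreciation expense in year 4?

$107,580

Depreciable base = $649,210 − $97,900 = $551,310.
Rate = $551,310 / 18,377 cycles = $30 per cycle.
Year 1: 3,927 × $30 = $117,810. Book value $531,400.
Year 2: 3,796 × $30 = $113,880. Book value $417,520.
Year 3: 3,612 × $30 = $108,360. Book value $309,160.
Year 4: 3,586 × $30 = $107,580. Book value $201,580.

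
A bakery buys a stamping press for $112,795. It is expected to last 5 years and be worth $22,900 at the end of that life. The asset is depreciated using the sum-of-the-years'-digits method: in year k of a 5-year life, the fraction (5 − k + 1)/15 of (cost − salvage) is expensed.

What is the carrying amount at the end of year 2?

$58,858

Depreciable base = $112,795 − $22,900 = $89,895.
Sum of the years' digits = 5+4+3+2+1 = 15.
Year 1: $89,895 × 5/15 = $29,965. Book value $82,830.
Year 2: $89,895 × 4/15 = $23,972. Book value $58,858.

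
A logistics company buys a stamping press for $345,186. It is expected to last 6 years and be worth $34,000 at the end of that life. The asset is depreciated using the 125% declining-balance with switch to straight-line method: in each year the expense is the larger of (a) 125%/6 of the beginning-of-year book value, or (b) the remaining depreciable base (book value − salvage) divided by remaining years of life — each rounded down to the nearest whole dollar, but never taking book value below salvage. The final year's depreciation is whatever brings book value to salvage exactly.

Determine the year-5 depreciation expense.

Depreciable base = $345,186 − $34,000 = $311,186.
Year 1: DB = ⌊$345,186 × 125%/6⌋ = $71,913; SL = ⌊$311,186/6⌋ = $51,864 → take DB $71,913. Book value $273,273.
Year 2: DB = ⌊$273,273 × 125%/6⌋ = $56,931; SL = ⌊$239,273/5⌋ = $47,854 → take DB $56,931. Book value $216,342.
Year 3: DB = ⌊$216,342 × 125%/6⌋ = $45,071; SL = ⌊$182,342/4⌋ = $45,585 → take SL $45,585. Book value $170,757.
Year 4: DB = ⌊$170,757 × 125%/6⌋ = $35,574; SL = ⌊$136,757/3⌋ = $45,585 → take SL $45,585. Book value $125,172.
Year 5: DB = ⌊$125,172 × 125%/6⌋ = $26,077; SL = ⌊$91,172/2⌋ = $45,586 → take SL $45,586. Book value $79,586.

$45,586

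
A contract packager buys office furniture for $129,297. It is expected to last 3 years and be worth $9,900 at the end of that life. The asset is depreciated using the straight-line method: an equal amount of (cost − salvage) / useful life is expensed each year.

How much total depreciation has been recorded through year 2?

Depreciable base = $129,297 − $9,900 = $119,397.
Annual expense = $119,397 / 3 = $39,799.
End of year 1: book value $89,498.
End of year 2: book value $49,699.
Accumulated through year 2 = $129,297 − $49,699 = $79,598.

$79,598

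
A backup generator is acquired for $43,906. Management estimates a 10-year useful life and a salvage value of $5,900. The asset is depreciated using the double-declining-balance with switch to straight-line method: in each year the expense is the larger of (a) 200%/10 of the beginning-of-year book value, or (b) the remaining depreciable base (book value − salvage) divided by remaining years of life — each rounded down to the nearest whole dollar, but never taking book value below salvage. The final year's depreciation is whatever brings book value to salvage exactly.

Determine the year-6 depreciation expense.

Depreciable base = $43,906 − $5,900 = $38,006.
Year 1: DB = ⌊$43,906 × 200%/10⌋ = $8,781; SL = ⌊$38,006/10⌋ = $3,800 → take DB $8,781. Book value $35,125.
Year 2: DB = ⌊$35,125 × 200%/10⌋ = $7,025; SL = ⌊$29,225/9⌋ = $3,247 → take DB $7,025. Book value $28,100.
Year 3: DB = ⌊$28,100 × 200%/10⌋ = $5,620; SL = ⌊$22,200/8⌋ = $2,775 → take DB $5,620. Book value $22,480.
Year 4: DB = ⌊$22,480 × 200%/10⌋ = $4,496; SL = ⌊$16,580/7⌋ = $2,368 → take DB $4,496. Book value $17,984.
Year 5: DB = ⌊$17,984 × 200%/10⌋ = $3,596; SL = ⌊$12,084/6⌋ = $2,014 → take DB $3,596. Book value $14,388.
Year 6: DB = ⌊$14,388 × 200%/10⌋ = $2,877; SL = ⌊$8,488/5⌋ = $1,697 → take DB $2,877. Book value $11,511.

$2,877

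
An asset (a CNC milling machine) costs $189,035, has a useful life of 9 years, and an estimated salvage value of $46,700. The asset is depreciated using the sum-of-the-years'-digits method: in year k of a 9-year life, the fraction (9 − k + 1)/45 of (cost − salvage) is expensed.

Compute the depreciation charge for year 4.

Depreciable base = $189,035 − $46,700 = $142,335.
Sum of the years' digits = 9+8+7+6+5+4+3+2+1 = 45.
Year 1: $142,335 × 9/45 = $28,467. Book value $160,568.
Year 2: $142,335 × 8/45 = $25,304. Book value $135,264.
Year 3: $142,335 × 7/45 = $22,141. Book value $113,123.
Year 4: $142,335 × 6/45 = $18,978. Book value $94,145.

$18,978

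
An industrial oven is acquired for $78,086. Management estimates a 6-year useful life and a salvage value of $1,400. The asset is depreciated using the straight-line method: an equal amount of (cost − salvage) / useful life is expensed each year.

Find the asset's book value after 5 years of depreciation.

Depreciable base = $78,086 − $1,400 = $76,686.
Annual expense = $76,686 / 6 = $12,781.
End of year 1: book value $65,305.
End of year 2: book value $52,524.
End of year 3: book value $39,743.
End of year 4: book value $26,962.
End of year 5: book value $14,181.

$14,181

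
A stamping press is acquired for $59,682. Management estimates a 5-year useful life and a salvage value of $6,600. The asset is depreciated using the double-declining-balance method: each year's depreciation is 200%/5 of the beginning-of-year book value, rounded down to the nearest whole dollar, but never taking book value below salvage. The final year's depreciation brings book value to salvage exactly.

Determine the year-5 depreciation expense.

Depreciable base = $59,682 − $6,600 = $53,082.
Year 1: ⌊$59,682 × 200%/5⌋ = $23,872. Book value $35,810.
Year 2: ⌊$35,810 × 200%/5⌋ = $14,324. Book value $21,486.
Year 3: ⌊$21,486 × 200%/5⌋ = $8,594. Book value $12,892.
Year 4: ⌊$12,892 × 200%/5⌋ = $5,156. Book value $7,736.
Year 5 (final): $7,736 − $6,600 = $1,136. Book value $6,600.

$1,136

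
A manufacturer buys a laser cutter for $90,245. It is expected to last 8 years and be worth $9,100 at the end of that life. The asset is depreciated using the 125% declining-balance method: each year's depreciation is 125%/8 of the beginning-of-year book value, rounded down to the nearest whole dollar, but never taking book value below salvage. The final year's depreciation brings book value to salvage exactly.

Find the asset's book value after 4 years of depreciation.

Depreciable base = $90,245 − $9,100 = $81,145.
Year 1: ⌊$90,245 × 125%/8⌋ = $14,100. Book value $76,145.
Year 2: ⌊$76,145 × 125%/8⌋ = $11,897. Book value $64,248.
Year 3: ⌊$64,248 × 125%/8⌋ = $10,038. Book value $54,210.
Year 4: ⌊$54,210 × 125%/8⌋ = $8,470. Book value $45,740.

$45,740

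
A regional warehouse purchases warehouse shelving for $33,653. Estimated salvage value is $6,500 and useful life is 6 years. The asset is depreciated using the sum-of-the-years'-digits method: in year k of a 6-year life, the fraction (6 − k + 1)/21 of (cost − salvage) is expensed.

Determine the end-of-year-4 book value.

Depreciable base = $33,653 − $6,500 = $27,153.
Sum of the years' digits = 6+5+4+3+2+1 = 21.
Year 1: $27,153 × 6/21 = $7,758. Book value $25,895.
Year 2: $27,153 × 5/21 = $6,465. Book value $19,430.
Year 3: $27,153 × 4/21 = $5,172. Book value $14,258.
Year 4: $27,153 × 3/21 = $3,879. Book value $10,379.

$10,379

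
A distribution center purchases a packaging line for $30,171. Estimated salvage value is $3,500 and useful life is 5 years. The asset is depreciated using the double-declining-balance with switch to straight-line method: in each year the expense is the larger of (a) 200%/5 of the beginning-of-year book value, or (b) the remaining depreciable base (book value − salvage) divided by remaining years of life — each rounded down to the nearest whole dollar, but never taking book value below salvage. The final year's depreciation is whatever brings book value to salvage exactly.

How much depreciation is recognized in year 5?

$411

Depreciable base = $30,171 − $3,500 = $26,671.
Year 1: DB = ⌊$30,171 × 200%/5⌋ = $12,068; SL = ⌊$26,671/5⌋ = $5,334 → take DB $12,068. Book value $18,103.
Year 2: DB = ⌊$18,103 × 200%/5⌋ = $7,241; SL = ⌊$14,603/4⌋ = $3,650 → take DB $7,241. Book value $10,862.
Year 3: DB = ⌊$10,862 × 200%/5⌋ = $4,344; SL = ⌊$7,362/3⌋ = $2,454 → take DB $4,344. Book value $6,518.
Year 4: DB = ⌊$6,518 × 200%/5⌋ = $2,607; SL = ⌊$3,018/2⌋ = $1,509 → take DB $2,607. Book value $3,911.
Year 5 (final): $3,911 − $3,500 = $411. Book value $3,500.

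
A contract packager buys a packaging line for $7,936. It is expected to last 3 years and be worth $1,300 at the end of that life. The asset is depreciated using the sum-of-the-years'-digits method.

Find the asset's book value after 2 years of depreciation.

Depreciable base = $7,936 − $1,300 = $6,636.
Sum of the years' digits = 3+2+1 = 6.
Year 1: $6,636 × 3/6 = $3,318. Book value $4,618.
Year 2: $6,636 × 2/6 = $2,212. Book value $2,406.

$2,406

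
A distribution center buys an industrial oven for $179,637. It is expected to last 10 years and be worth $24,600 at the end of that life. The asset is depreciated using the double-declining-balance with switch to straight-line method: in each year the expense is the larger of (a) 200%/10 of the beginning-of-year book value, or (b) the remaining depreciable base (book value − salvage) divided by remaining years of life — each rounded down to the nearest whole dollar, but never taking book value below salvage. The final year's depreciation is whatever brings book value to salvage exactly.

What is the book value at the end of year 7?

$37,674

Depreciable base = $179,637 − $24,600 = $155,037.
Year 1: DB = ⌊$179,637 × 200%/10⌋ = $35,927; SL = ⌊$155,037/10⌋ = $15,503 → take DB $35,927. Book value $143,710.
Year 2: DB = ⌊$143,710 × 200%/10⌋ = $28,742; SL = ⌊$119,110/9⌋ = $13,234 → take DB $28,742. Book value $114,968.
Year 3: DB = ⌊$114,968 × 200%/10⌋ = $22,993; SL = ⌊$90,368/8⌋ = $11,296 → take DB $22,993. Book value $91,975.
Year 4: DB = ⌊$91,975 × 200%/10⌋ = $18,395; SL = ⌊$67,375/7⌋ = $9,625 → take DB $18,395. Book value $73,580.
Year 5: DB = ⌊$73,580 × 200%/10⌋ = $14,716; SL = ⌊$48,980/6⌋ = $8,163 → take DB $14,716. Book value $58,864.
Year 6: DB = ⌊$58,864 × 200%/10⌋ = $11,772; SL = ⌊$34,264/5⌋ = $6,852 → take DB $11,772. Book value $47,092.
Year 7: DB = ⌊$47,092 × 200%/10⌋ = $9,418; SL = ⌊$22,492/4⌋ = $5,623 → take DB $9,418. Book value $37,674.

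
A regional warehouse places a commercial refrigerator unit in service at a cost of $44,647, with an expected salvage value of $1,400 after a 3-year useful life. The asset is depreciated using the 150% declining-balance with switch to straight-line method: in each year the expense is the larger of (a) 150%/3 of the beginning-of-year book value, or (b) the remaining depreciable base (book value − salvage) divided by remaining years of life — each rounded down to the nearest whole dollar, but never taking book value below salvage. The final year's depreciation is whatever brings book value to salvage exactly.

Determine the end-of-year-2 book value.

$11,162

Depreciable base = $44,647 − $1,400 = $43,247.
Year 1: DB = ⌊$44,647 × 150%/3⌋ = $22,323; SL = ⌊$43,247/3⌋ = $14,415 → take DB $22,323. Book value $22,324.
Year 2: DB = ⌊$22,324 × 150%/3⌋ = $11,162; SL = ⌊$20,924/2⌋ = $10,462 → take DB $11,162. Book value $11,162.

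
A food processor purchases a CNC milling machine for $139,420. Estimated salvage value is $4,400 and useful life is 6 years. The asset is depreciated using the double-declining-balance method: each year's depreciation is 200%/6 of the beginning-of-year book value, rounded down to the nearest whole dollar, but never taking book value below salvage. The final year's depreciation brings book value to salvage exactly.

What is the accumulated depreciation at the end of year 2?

$77,455

Depreciable base = $139,420 − $4,400 = $135,020.
Year 1: ⌊$139,420 × 200%/6⌋ = $46,473. Book value $92,947.
Year 2: ⌊$92,947 × 200%/6⌋ = $30,982. Book value $61,965.
Accumulated through year 2 = $139,420 − $61,965 = $77,455.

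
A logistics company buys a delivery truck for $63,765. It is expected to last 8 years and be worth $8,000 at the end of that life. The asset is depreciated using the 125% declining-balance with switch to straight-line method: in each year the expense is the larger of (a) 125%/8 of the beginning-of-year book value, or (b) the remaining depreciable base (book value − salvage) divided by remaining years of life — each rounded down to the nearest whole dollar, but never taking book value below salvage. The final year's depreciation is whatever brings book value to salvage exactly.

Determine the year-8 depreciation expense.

$6,061

Depreciable base = $63,765 − $8,000 = $55,765.
Year 1: DB = ⌊$63,765 × 125%/8⌋ = $9,963; SL = ⌊$55,765/8⌋ = $6,970 → take DB $9,963. Book value $53,802.
Year 2: DB = ⌊$53,802 × 125%/8⌋ = $8,406; SL = ⌊$45,802/7⌋ = $6,543 → take DB $8,406. Book value $45,396.
Year 3: DB = ⌊$45,396 × 125%/8⌋ = $7,093; SL = ⌊$37,396/6⌋ = $6,232 → take DB $7,093. Book value $38,303.
Year 4: DB = ⌊$38,303 × 125%/8⌋ = $5,984; SL = ⌊$30,303/5⌋ = $6,060 → take SL $6,060. Book value $32,243.
Year 5: DB = ⌊$32,243 × 125%/8⌋ = $5,037; SL = ⌊$24,243/4⌋ = $6,060 → take SL $6,060. Book value $26,183.
Year 6: DB = ⌊$26,183 × 125%/8⌋ = $4,091; SL = ⌊$18,183/3⌋ = $6,061 → take SL $6,061. Book value $20,122.
Year 7: DB = ⌊$20,122 × 125%/8⌋ = $3,144; SL = ⌊$12,122/2⌋ = $6,061 → take SL $6,061. Book value $14,061.
Year 8 (final): $14,061 − $8,000 = $6,061. Book value $8,000.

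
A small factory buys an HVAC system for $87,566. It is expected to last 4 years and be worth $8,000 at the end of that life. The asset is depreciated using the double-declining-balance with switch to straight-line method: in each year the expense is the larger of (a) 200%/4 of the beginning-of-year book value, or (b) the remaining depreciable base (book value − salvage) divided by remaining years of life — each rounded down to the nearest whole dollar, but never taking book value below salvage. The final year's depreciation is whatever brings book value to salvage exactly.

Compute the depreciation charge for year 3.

$10,946

Depreciable base = $87,566 − $8,000 = $79,566.
Year 1: DB = ⌊$87,566 × 200%/4⌋ = $43,783; SL = ⌊$79,566/4⌋ = $19,891 → take DB $43,783. Book value $43,783.
Year 2: DB = ⌊$43,783 × 200%/4⌋ = $21,891; SL = ⌊$35,783/3⌋ = $11,927 → take DB $21,891. Book value $21,892.
Year 3: DB = ⌊$21,892 × 200%/4⌋ = $10,946; SL = ⌊$13,892/2⌋ = $6,946 → take DB $10,946. Book value $10,946.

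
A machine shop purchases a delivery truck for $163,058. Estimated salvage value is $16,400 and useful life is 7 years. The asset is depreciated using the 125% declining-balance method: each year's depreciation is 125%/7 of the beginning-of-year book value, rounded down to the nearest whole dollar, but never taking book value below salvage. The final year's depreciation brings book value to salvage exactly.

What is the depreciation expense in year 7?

$33,694

Depreciable base = $163,058 − $16,400 = $146,658.
Year 1: ⌊$163,058 × 125%/7⌋ = $29,117. Book value $133,941.
Year 2: ⌊$133,941 × 125%/7⌋ = $23,918. Book value $110,023.
Year 3: ⌊$110,023 × 125%/7⌋ = $19,646. Book value $90,377.
Year 4: ⌊$90,377 × 125%/7⌋ = $16,138. Book value $74,239.
Year 5: ⌊$74,239 × 125%/7⌋ = $13,256. Book value $60,983.
Year 6: ⌊$60,983 × 125%/7⌋ = $10,889. Book value $50,094.
Year 7 (final): $50,094 − $16,400 = $33,694. Book value $16,400.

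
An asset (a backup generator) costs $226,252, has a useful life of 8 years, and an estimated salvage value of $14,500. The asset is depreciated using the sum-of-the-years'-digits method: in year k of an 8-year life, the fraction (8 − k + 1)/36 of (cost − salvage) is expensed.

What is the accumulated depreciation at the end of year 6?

Depreciable base = $226,252 − $14,500 = $211,752.
Sum of the years' digits = 8+7+6+5+4+3+2+1 = 36.
Year 1: $211,752 × 8/36 = $47,056. Book value $179,196.
Year 2: $211,752 × 7/36 = $41,174. Book value $138,022.
Year 3: $211,752 × 6/36 = $35,292. Book value $102,730.
Year 4: $211,752 × 5/36 = $29,410. Book value $73,320.
Year 5: $211,752 × 4/36 = $23,528. Book value $49,792.
Year 6: $211,752 × 3/36 = $17,646. Book value $32,146.
Accumulated through year 6 = $226,252 − $32,146 = $194,106.

$194,106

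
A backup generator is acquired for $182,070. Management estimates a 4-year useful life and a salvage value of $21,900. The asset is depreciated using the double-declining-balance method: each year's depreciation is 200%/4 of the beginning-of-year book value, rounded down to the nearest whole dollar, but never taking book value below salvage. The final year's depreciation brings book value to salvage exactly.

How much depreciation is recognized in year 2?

$45,517

Depreciable base = $182,070 − $21,900 = $160,170.
Year 1: ⌊$182,070 × 200%/4⌋ = $91,035. Book value $91,035.
Year 2: ⌊$91,035 × 200%/4⌋ = $45,517. Book value $45,518.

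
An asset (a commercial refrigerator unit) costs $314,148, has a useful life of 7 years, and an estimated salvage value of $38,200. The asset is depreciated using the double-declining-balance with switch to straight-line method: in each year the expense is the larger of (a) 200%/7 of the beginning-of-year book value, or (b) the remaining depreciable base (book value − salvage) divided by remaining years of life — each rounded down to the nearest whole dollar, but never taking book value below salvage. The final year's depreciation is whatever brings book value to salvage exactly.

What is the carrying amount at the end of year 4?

Depreciable base = $314,148 − $38,200 = $275,948.
Year 1: DB = ⌊$314,148 × 200%/7⌋ = $89,756; SL = ⌊$275,948/7⌋ = $39,421 → take DB $89,756. Book value $224,392.
Year 2: DB = ⌊$224,392 × 200%/7⌋ = $64,112; SL = ⌊$186,192/6⌋ = $31,032 → take DB $64,112. Book value $160,280.
Year 3: DB = ⌊$160,280 × 200%/7⌋ = $45,794; SL = ⌊$122,080/5⌋ = $24,416 → take DB $45,794. Book value $114,486.
Year 4: DB = ⌊$114,486 × 200%/7⌋ = $32,710; SL = ⌊$76,286/4⌋ = $19,071 → take DB $32,710. Book value $81,776.

$81,776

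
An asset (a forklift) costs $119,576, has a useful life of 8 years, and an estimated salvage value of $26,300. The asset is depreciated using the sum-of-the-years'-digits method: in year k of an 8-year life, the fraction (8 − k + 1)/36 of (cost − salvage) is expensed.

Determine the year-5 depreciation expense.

Depreciable base = $119,576 − $26,300 = $93,276.
Sum of the years' digits = 8+7+6+5+4+3+2+1 = 36.
Year 1: $93,276 × 8/36 = $20,728. Book value $98,848.
Year 2: $93,276 × 7/36 = $18,137. Book value $80,711.
Year 3: $93,276 × 6/36 = $15,546. Book value $65,165.
Year 4: $93,276 × 5/36 = $12,955. Book value $52,210.
Year 5: $93,276 × 4/36 = $10,364. Book value $41,846.

$10,364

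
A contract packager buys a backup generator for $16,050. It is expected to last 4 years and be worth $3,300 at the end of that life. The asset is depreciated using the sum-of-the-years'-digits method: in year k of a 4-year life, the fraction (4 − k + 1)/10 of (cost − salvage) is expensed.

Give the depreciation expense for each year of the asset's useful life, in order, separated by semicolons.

$5,100; $3,825; $2,550; $1,275

Depreciable base = $16,050 − $3,300 = $12,750.
Sum of the years' digits = 4+3+2+1 = 10.
Year 1: $12,750 × 4/10 = $5,100. Book value $10,950.
Year 2: $12,750 × 3/10 = $3,825. Book value $7,125.
Year 3: $12,750 × 2/10 = $2,550. Book value $4,575.
Year 4: $12,750 × 1/10 = $1,275. Book value $3,300.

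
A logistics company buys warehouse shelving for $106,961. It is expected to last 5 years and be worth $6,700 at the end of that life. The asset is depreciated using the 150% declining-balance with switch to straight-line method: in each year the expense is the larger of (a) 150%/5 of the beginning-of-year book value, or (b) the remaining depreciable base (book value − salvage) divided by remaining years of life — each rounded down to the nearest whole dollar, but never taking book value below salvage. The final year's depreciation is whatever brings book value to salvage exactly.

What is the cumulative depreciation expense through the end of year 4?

Depreciable base = $106,961 − $6,700 = $100,261.
Year 1: DB = ⌊$106,961 × 150%/5⌋ = $32,088; SL = ⌊$100,261/5⌋ = $20,052 → take DB $32,088. Book value $74,873.
Year 2: DB = ⌊$74,873 × 150%/5⌋ = $22,461; SL = ⌊$68,173/4⌋ = $17,043 → take DB $22,461. Book value $52,412.
Year 3: DB = ⌊$52,412 × 150%/5⌋ = $15,723; SL = ⌊$45,712/3⌋ = $15,237 → take DB $15,723. Book value $36,689.
Year 4: DB = ⌊$36,689 × 150%/5⌋ = $11,006; SL = ⌊$29,989/2⌋ = $14,994 → take SL $14,994. Book value $21,695.
Accumulated through year 4 = $106,961 − $21,695 = $85,266.

$85,266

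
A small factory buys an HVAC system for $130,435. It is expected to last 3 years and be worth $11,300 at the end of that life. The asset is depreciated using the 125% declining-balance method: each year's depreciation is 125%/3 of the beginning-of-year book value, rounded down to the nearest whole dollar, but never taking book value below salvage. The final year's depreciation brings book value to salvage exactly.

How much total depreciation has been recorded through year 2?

Depreciable base = $130,435 − $11,300 = $119,135.
Year 1: ⌊$130,435 × 125%/3⌋ = $54,347. Book value $76,088.
Year 2: ⌊$76,088 × 125%/3⌋ = $31,703. Book value $44,385.
Accumulated through year 2 = $130,435 − $44,385 = $86,050.

$86,050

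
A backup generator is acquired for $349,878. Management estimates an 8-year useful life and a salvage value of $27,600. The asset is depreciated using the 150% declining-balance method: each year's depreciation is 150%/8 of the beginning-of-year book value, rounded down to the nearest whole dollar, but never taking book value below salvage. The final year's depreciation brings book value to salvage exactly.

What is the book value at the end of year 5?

$123,891

Depreciable base = $349,878 − $27,600 = $322,278.
Year 1: ⌊$349,878 × 150%/8⌋ = $65,602. Book value $284,276.
Year 2: ⌊$284,276 × 150%/8⌋ = $53,301. Book value $230,975.
Year 3: ⌊$230,975 × 150%/8⌋ = $43,307. Book value $187,668.
Year 4: ⌊$187,668 × 150%/8⌋ = $35,187. Book value $152,481.
Year 5: ⌊$152,481 × 150%/8⌋ = $28,590. Book value $123,891.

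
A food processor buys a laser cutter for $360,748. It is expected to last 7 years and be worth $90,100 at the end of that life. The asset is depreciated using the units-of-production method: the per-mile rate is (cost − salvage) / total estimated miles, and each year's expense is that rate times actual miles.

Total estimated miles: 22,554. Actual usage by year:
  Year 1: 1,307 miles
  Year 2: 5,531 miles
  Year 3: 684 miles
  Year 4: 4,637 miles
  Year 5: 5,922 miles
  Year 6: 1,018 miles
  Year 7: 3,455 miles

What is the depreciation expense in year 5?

Depreciable base = $360,748 − $90,100 = $270,648.
Rate = $270,648 / 22,554 miles = $12 per mile.
Year 1: 1,307 × $12 = $15,684. Book value $345,064.
Year 2: 5,531 × $12 = $66,372. Book value $278,692.
Year 3: 684 × $12 = $8,208. Book value $270,484.
Year 4: 4,637 × $12 = $55,644. Book value $214,840.
Year 5: 5,922 × $12 = $71,064. Book value $143,776.

$71,064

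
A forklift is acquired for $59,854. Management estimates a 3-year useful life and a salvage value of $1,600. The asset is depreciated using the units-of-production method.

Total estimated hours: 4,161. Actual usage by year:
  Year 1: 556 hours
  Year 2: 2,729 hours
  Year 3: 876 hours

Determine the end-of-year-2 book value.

Depreciable base = $59,854 − $1,600 = $58,254.
Rate = $58,254 / 4,161 hours = $14 per hour.
Year 1: 556 × $14 = $7,784. Book value $52,070.
Year 2: 2,729 × $14 = $38,206. Book value $13,864.

$13,864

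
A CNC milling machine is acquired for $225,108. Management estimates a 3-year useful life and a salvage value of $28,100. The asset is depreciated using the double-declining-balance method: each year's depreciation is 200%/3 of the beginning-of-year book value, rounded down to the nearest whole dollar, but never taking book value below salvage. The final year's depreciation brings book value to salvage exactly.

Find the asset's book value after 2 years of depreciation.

$28,100

Depreciable base = $225,108 − $28,100 = $197,008.
Year 1: ⌊$225,108 × 200%/3⌋ = $150,072. Book value $75,036.
Year 2: ⌊$75,036 × 200%/3⌋ = $50,024, capped at $46,936. Book value $28,100.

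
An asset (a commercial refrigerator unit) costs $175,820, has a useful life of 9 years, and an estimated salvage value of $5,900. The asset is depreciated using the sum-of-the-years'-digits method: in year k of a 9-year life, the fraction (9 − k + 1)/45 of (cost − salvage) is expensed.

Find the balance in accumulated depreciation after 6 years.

Depreciable base = $175,820 − $5,900 = $169,920.
Sum of the years' digits = 9+8+7+6+5+4+3+2+1 = 45.
Year 1: $169,920 × 9/45 = $33,984. Book value $141,836.
Year 2: $169,920 × 8/45 = $30,208. Book value $111,628.
Year 3: $169,920 × 7/45 = $26,432. Book value $85,196.
Year 4: $169,920 × 6/45 = $22,656. Book value $62,540.
Year 5: $169,920 × 5/45 = $18,880. Book value $43,660.
Year 6: $169,920 × 4/45 = $15,104. Book value $28,556.
Accumulated through year 6 = $175,820 − $28,556 = $147,264.

$147,264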